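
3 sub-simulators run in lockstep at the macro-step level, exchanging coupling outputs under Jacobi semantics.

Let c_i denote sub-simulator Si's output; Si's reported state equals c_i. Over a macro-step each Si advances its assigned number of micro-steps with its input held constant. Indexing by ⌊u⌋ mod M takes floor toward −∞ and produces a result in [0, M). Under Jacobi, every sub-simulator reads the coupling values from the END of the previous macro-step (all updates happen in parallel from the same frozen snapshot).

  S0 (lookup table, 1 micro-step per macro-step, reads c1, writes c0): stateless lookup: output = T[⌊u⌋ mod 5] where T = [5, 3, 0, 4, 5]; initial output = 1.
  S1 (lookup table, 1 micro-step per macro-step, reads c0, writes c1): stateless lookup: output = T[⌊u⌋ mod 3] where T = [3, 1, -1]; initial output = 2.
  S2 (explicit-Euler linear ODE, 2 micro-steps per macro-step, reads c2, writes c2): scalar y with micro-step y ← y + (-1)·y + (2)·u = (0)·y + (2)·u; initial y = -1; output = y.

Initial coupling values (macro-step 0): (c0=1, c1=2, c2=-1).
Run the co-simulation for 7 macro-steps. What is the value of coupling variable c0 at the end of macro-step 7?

macro 1: S0 reads c1=2 → after 1×micro: 0; S1 reads c0=1 → after 1×micro: 1; S2 reads c2=-1 → after 2×micro: -2 ⇒ (c0=0, c1=1, c2=-2)
macro 2: S0 reads c1=1 → after 1×micro: 3; S1 reads c0=0 → after 1×micro: 3; S2 reads c2=-2 → after 2×micro: -4 ⇒ (c0=3, c1=3, c2=-4)
macro 3: S0 reads c1=3 → after 1×micro: 4; S1 reads c0=3 → after 1×micro: 3; S2 reads c2=-4 → after 2×micro: -8 ⇒ (c0=4, c1=3, c2=-8)
macro 4: S0 reads c1=3 → after 1×micro: 4; S1 reads c0=4 → after 1×micro: 1; S2 reads c2=-8 → after 2×micro: -16 ⇒ (c0=4, c1=1, c2=-16)
macro 5: S0 reads c1=1 → after 1×micro: 3; S1 reads c0=4 → after 1×micro: 1; S2 reads c2=-16 → after 2×micro: -32 ⇒ (c0=3, c1=1, c2=-32)
macro 6: S0 reads c1=1 → after 1×micro: 3; S1 reads c0=3 → after 1×micro: 3; S2 reads c2=-32 → after 2×micro: -64 ⇒ (c0=3, c1=3, c2=-64)
macro 7: S0 reads c1=3 → after 1×micro: 4; S1 reads c0=3 → after 1×micro: 3; S2 reads c2=-64 → after 2×micro: -128 ⇒ (c0=4, c1=3, c2=-128)

c0 at macro-step 7 = 4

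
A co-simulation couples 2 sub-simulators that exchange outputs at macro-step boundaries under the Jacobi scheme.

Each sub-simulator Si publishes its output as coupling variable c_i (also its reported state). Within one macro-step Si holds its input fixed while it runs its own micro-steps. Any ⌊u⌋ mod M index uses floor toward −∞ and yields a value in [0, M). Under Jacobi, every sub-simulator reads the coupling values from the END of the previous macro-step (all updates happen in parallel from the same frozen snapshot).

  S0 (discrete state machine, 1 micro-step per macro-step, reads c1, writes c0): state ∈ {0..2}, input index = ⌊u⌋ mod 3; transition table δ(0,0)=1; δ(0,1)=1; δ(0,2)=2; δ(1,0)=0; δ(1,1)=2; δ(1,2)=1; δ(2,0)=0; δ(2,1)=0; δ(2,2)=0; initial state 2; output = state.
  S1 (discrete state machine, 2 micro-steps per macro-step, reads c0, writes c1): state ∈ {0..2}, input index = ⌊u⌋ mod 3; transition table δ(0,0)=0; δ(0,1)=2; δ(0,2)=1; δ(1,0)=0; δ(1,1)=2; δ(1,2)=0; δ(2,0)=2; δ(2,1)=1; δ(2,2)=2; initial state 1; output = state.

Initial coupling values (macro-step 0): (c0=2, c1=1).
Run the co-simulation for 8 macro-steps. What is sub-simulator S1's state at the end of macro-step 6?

S1 state at macro-step 6 = 0

macro 1: S0 reads c1=1 → after 1×micro: 0; S1 reads c0=2 → after 2×micro: 1 ⇒ (c0=0, c1=1)
macro 2: S0 reads c1=1 → after 1×micro: 1; S1 reads c0=0 → after 2×micro: 0 ⇒ (c0=1, c1=0)
macro 3: S0 reads c1=0 → after 1×micro: 0; S1 reads c0=1 → after 2×micro: 1 ⇒ (c0=0, c1=1)
macro 4: S0 reads c1=1 → after 1×micro: 1; S1 reads c0=0 → after 2×micro: 0 ⇒ (c0=1, c1=0)
macro 5: S0 reads c1=0 → after 1×micro: 0; S1 reads c0=1 → after 2×micro: 1 ⇒ (c0=0, c1=1)
macro 6: S0 reads c1=1 → after 1×micro: 1; S1 reads c0=0 → after 2×micro: 0 ⇒ (c0=1, c1=0)
macro 7: S0 reads c1=0 → after 1×micro: 0; S1 reads c0=1 → after 2×micro: 1 ⇒ (c0=0, c1=1)
macro 8: S0 reads c1=1 → after 1×micro: 1; S1 reads c0=0 → after 2×micro: 0 ⇒ (c0=1, c1=0)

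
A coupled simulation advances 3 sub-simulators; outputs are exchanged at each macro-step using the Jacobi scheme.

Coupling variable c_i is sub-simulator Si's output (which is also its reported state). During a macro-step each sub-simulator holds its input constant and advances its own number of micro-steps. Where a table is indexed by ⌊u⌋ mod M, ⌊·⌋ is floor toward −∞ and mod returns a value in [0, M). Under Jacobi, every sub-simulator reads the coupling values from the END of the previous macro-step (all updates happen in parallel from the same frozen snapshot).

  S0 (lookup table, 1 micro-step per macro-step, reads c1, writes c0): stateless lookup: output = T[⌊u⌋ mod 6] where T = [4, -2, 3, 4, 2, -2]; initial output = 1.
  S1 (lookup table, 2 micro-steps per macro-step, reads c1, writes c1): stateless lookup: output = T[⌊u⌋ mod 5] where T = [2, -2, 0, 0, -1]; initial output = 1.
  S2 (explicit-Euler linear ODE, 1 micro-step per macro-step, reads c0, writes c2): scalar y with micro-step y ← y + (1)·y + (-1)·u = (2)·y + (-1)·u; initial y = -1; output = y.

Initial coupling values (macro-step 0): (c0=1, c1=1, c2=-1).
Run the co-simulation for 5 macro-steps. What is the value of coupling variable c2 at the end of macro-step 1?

macro 1: S0 reads c1=1 → after 1×micro: -2; S1 reads c1=1 → after 2×micro: -2; S2 reads c0=1 → after 1×micro: -3 ⇒ (c0=-2, c1=-2, c2=-3)
macro 2: S0 reads c1=-2 → after 1×micro: 2; S1 reads c1=-2 → after 2×micro: 0; S2 reads c0=-2 → after 1×micro: -4 ⇒ (c0=2, c1=0, c2=-4)
macro 3: S0 reads c1=0 → after 1×micro: 4; S1 reads c1=0 → after 2×micro: 2; S2 reads c0=2 → after 1×micro: -10 ⇒ (c0=4, c1=2, c2=-10)
macro 4: S0 reads c1=2 → after 1×micro: 3; S1 reads c1=2 → after 2×micro: 0; S2 reads c0=4 → after 1×micro: -24 ⇒ (c0=3, c1=0, c2=-24)
macro 5: S0 reads c1=0 → after 1×micro: 4; S1 reads c1=0 → after 2×micro: 2; S2 reads c0=3 → after 1×micro: -51 ⇒ (c0=4, c1=2, c2=-51)

c2 at macro-step 1 = -3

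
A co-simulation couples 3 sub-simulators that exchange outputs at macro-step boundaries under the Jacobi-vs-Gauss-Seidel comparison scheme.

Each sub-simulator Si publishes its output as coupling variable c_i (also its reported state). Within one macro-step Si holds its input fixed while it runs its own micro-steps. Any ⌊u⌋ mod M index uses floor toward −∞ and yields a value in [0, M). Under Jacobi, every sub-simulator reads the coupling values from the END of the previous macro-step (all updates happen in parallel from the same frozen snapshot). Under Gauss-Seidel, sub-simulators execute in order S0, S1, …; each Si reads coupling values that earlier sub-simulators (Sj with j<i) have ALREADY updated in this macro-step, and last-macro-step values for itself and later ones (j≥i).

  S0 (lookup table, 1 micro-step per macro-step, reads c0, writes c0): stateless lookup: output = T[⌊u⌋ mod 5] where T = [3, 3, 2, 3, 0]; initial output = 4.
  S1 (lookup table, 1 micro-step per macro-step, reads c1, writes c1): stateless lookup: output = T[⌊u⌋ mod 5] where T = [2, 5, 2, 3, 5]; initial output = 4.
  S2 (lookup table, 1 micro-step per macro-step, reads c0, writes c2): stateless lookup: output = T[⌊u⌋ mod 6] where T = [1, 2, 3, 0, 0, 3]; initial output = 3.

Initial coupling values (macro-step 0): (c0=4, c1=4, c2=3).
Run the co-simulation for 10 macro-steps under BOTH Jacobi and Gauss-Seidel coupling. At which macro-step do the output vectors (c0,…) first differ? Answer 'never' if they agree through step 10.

first divergence at macro-step: 1

[Jacobi] macro 1: S0 reads c0=4 → after 1×micro: 0; S1 reads c1=4 → after 1×micro: 5; S2 reads c0=4 → after 1×micro: 0 ⇒ (c0=0, c1=5, c2=0)
[Jacobi] macro 2: S0 reads c0=0 → after 1×micro: 3; S1 reads c1=5 → after 1×micro: 2; S2 reads c0=0 → after 1×micro: 1 ⇒ (c0=3, c1=2, c2=1)
[Jacobi] macro 3: S0 reads c0=3 → after 1×micro: 3; S1 reads c1=2 → after 1×micro: 2; S2 reads c0=3 → after 1×micro: 0 ⇒ (c0=3, c1=2, c2=0)
[Jacobi] macro 4: S0 reads c0=3 → after 1×micro: 3; S1 reads c1=2 → after 1×micro: 2; S2 reads c0=3 → after 1×micro: 0 ⇒ (c0=3, c1=2, c2=0)
[Jacobi] macro 5: S0 reads c0=3 → after 1×micro: 3; S1 reads c1=2 → after 1×micro: 2; S2 reads c0=3 → after 1×micro: 0 ⇒ (c0=3, c1=2, c2=0)
[Jacobi] macro 6: S0 reads c0=3 → after 1×micro: 3; S1 reads c1=2 → after 1×micro: 2; S2 reads c0=3 → after 1×micro: 0 ⇒ (c0=3, c1=2, c2=0)
[Jacobi] macro 7: S0 reads c0=3 → after 1×micro: 3; S1 reads c1=2 → after 1×micro: 2; S2 reads c0=3 → after 1×micro: 0 ⇒ (c0=3, c1=2, c2=0)
[Jacobi] macro 8: S0 reads c0=3 → after 1×micro: 3; S1 reads c1=2 → after 1×micro: 2; S2 reads c0=3 → after 1×micro: 0 ⇒ (c0=3, c1=2, c2=0)
[Jacobi] macro 9: S0 reads c0=3 → after 1×micro: 3; S1 reads c1=2 → after 1×micro: 2; S2 reads c0=3 → after 1×micro: 0 ⇒ (c0=3, c1=2, c2=0)
[Jacobi] macro 10: S0 reads c0=3 → after 1×micro: 3; S1 reads c1=2 → after 1×micro: 2; S2 reads c0=3 → after 1×micro: 0 ⇒ (c0=3, c1=2, c2=0)
[Gauss-Seidel] macro 1: S0 reads c0=4 → after 1×micro: 0; S1 reads c1=4 → after 1×micro: 5; S2 reads c0=0 → after 1×micro: 1 ⇒ (c0=0, c1=5, c2=1)
[Gauss-Seidel] macro 2: S0 reads c0=0 → after 1×micro: 3; S1 reads c1=5 → after 1×micro: 2; S2 reads c0=3 → after 1×micro: 0 ⇒ (c0=3, c1=2, c2=0)
[Gauss-Seidel] macro 3: S0 reads c0=3 → after 1×micro: 3; S1 reads c1=2 → after 1×micro: 2; S2 reads c0=3 → after 1×micro: 0 ⇒ (c0=3, c1=2, c2=0)
[Gauss-Seidel] macro 4: S0 reads c0=3 → after 1×micro: 3; S1 reads c1=2 → after 1×micro: 2; S2 reads c0=3 → after 1×micro: 0 ⇒ (c0=3, c1=2, c2=0)
[Gauss-Seidel] macro 5: S0 reads c0=3 → after 1×micro: 3; S1 reads c1=2 → after 1×micro: 2; S2 reads c0=3 → after 1×micro: 0 ⇒ (c0=3, c1=2, c2=0)
[Gauss-Seidel] macro 6: S0 reads c0=3 → after 1×micro: 3; S1 reads c1=2 → after 1×micro: 2; S2 reads c0=3 → after 1×micro: 0 ⇒ (c0=3, c1=2, c2=0)
[Gauss-Seidel] macro 7: S0 reads c0=3 → after 1×micro: 3; S1 reads c1=2 → after 1×micro: 2; S2 reads c0=3 → after 1×micro: 0 ⇒ (c0=3, c1=2, c2=0)
[Gauss-Seidel] macro 8: S0 reads c0=3 → after 1×micro: 3; S1 reads c1=2 → after 1×micro: 2; S2 reads c0=3 → after 1×micro: 0 ⇒ (c0=3, c1=2, c2=0)
[Gauss-Seidel] macro 9: S0 reads c0=3 → after 1×micro: 3; S1 reads c1=2 → after 1×micro: 2; S2 reads c0=3 → after 1×micro: 0 ⇒ (c0=3, c1=2, c2=0)
[Gauss-Seidel] macro 10: S0 reads c0=3 → after 1×micro: 3; S1 reads c1=2 → after 1×micro: 2; S2 reads c0=3 → after 1×micro: 0 ⇒ (c0=3, c1=2, c2=0)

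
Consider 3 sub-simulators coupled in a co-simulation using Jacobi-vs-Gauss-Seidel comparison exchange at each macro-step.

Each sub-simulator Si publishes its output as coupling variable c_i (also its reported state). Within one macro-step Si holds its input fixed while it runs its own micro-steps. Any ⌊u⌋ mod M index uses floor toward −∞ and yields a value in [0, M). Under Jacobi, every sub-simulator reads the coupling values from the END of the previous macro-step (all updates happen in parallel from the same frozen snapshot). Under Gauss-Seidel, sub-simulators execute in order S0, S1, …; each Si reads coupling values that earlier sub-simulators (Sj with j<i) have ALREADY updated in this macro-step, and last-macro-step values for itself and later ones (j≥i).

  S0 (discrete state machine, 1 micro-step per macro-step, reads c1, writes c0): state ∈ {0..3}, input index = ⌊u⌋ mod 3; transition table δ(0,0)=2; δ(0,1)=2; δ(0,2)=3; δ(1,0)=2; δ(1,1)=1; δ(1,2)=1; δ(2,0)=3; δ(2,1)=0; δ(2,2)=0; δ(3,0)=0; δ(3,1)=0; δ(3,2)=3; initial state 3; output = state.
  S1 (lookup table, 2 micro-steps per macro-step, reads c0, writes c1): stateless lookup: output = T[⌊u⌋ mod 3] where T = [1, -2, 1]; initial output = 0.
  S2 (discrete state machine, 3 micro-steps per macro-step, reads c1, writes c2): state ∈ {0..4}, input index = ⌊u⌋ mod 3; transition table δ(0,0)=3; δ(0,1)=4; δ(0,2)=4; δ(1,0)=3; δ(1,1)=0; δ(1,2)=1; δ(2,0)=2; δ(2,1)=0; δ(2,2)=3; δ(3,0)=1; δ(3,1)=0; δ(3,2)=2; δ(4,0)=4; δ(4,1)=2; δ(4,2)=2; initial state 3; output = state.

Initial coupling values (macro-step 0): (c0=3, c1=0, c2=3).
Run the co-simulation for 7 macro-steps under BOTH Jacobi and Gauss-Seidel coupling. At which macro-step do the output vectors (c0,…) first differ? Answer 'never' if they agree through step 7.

first divergence at macro-step: 1

[Jacobi] macro 1: S0 reads c1=0 → after 1×micro: 0; S1 reads c0=3 → after 2×micro: 1; S2 reads c1=0 → after 3×micro: 1 ⇒ (c0=0, c1=1, c2=1)
[Jacobi] macro 2: S0 reads c1=1 → after 1×micro: 2; S1 reads c0=0 → after 2×micro: 1; S2 reads c1=1 → after 3×micro: 2 ⇒ (c0=2, c1=1, c2=2)
[Jacobi] macro 3: S0 reads c1=1 → after 1×micro: 0; S1 reads c0=2 → after 2×micro: 1; S2 reads c1=1 → after 3×micro: 2 ⇒ (c0=0, c1=1, c2=2)
[Jacobi] macro 4: S0 reads c1=1 → after 1×micro: 2; S1 reads c0=0 → after 2×micro: 1; S2 reads c1=1 → after 3×micro: 2 ⇒ (c0=2, c1=1, c2=2)
[Jacobi] macro 5: S0 reads c1=1 → after 1×micro: 0; S1 reads c0=2 → after 2×micro: 1; S2 reads c1=1 → after 3×micro: 2 ⇒ (c0=0, c1=1, c2=2)
[Jacobi] macro 6: S0 reads c1=1 → after 1×micro: 2; S1 reads c0=0 → after 2×micro: 1; S2 reads c1=1 → after 3×micro: 2 ⇒ (c0=2, c1=1, c2=2)
[Jacobi] macro 7: S0 reads c1=1 → after 1×micro: 0; S1 reads c0=2 → after 2×micro: 1; S2 reads c1=1 → after 3×micro: 2 ⇒ (c0=0, c1=1, c2=2)
[Gauss-Seidel] macro 1: S0 reads c1=0 → after 1×micro: 0; S1 reads c0=0 → after 2×micro: 1; S2 reads c1=1 → after 3×micro: 2 ⇒ (c0=0, c1=1, c2=2)
[Gauss-Seidel] macro 2: S0 reads c1=1 → after 1×micro: 2; S1 reads c0=2 → after 2×micro: 1; S2 reads c1=1 → after 3×micro: 2 ⇒ (c0=2, c1=1, c2=2)
[Gauss-Seidel] macro 3: S0 reads c1=1 → after 1×micro: 0; S1 reads c0=0 → after 2×micro: 1; S2 reads c1=1 → after 3×micro: 2 ⇒ (c0=0, c1=1, c2=2)
[Gauss-Seidel] macro 4: S0 reads c1=1 → after 1×micro: 2; S1 reads c0=2 → after 2×micro: 1; S2 reads c1=1 → after 3×micro: 2 ⇒ (c0=2, c1=1, c2=2)
[Gauss-Seidel] macro 5: S0 reads c1=1 → after 1×micro: 0; S1 reads c0=0 → after 2×micro: 1; S2 reads c1=1 → after 3×micro: 2 ⇒ (c0=0, c1=1, c2=2)
[Gauss-Seidel] macro 6: S0 reads c1=1 → after 1×micro: 2; S1 reads c0=2 → after 2×micro: 1; S2 reads c1=1 → after 3×micro: 2 ⇒ (c0=2, c1=1, c2=2)
[Gauss-Seidel] macro 7: S0 reads c1=1 → after 1×micro: 0; S1 reads c0=0 → after 2×micro: 1; S2 reads c1=1 → after 3×micro: 2 ⇒ (c0=0, c1=1, c2=2)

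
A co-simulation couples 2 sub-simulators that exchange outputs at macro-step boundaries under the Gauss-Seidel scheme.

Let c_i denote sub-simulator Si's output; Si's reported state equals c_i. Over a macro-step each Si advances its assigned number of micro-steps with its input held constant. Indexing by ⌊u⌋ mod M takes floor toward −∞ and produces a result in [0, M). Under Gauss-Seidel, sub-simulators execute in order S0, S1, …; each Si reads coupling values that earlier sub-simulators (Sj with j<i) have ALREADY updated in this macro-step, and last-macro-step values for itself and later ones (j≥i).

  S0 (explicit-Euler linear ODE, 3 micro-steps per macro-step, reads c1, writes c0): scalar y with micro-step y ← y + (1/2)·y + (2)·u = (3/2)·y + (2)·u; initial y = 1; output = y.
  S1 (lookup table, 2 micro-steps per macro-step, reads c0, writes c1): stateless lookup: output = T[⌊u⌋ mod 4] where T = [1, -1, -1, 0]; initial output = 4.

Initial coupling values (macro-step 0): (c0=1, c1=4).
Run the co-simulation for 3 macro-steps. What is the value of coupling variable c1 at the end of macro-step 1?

macro 1: S0 reads c1=4 → after 3×micro: 331/8; S1 reads c0=331/8 → after 2×micro: -1 ⇒ (c0=331/8, c1=-1)
macro 2: S0 reads c1=-1 → after 3×micro: 8329/64; S1 reads c0=8329/64 → after 2×micro: -1 ⇒ (c0=8329/64, c1=-1)
macro 3: S0 reads c1=-1 → after 3×micro: 220019/512; S1 reads c0=220019/512 → after 2×micro: -1 ⇒ (c0=220019/512, c1=-1)

c1 at macro-step 1 = -1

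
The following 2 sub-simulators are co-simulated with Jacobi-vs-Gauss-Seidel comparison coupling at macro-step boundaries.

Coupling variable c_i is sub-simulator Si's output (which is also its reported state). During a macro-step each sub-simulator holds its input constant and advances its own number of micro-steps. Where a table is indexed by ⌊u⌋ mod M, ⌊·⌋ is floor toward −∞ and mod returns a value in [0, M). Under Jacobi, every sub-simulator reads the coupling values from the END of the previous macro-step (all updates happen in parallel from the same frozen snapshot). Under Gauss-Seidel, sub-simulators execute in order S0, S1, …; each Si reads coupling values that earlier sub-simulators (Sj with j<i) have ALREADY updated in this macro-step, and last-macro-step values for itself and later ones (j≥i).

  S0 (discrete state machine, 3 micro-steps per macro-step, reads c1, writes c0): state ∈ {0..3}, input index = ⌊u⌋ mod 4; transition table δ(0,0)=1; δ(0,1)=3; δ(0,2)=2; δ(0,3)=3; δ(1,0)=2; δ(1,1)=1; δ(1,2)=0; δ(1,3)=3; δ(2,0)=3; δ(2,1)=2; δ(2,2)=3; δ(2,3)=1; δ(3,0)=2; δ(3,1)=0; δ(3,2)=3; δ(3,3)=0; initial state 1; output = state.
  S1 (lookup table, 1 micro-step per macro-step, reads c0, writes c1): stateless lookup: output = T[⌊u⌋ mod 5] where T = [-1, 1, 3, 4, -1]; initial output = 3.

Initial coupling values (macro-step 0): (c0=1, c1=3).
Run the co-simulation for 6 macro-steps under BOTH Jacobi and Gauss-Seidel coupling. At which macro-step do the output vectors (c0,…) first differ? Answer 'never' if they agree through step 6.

[Jacobi] macro 1: S0 reads c1=3 → after 3×micro: 3; S1 reads c0=1 → after 1×micro: 1 ⇒ (c0=3, c1=1)
[Jacobi] macro 2: S0 reads c1=1 → after 3×micro: 0; S1 reads c0=3 → after 1×micro: 4 ⇒ (c0=0, c1=4)
[Jacobi] macro 3: S0 reads c1=4 → after 3×micro: 3; S1 reads c0=0 → after 1×micro: -1 ⇒ (c0=3, c1=-1)
[Jacobi] macro 4: S0 reads c1=-1 → after 3×micro: 0; S1 reads c0=3 → after 1×micro: 4 ⇒ (c0=0, c1=4)
[Jacobi] macro 5: S0 reads c1=4 → after 3×micro: 3; S1 reads c0=0 → after 1×micro: -1 ⇒ (c0=3, c1=-1)
[Jacobi] macro 6: S0 reads c1=-1 → after 3×micro: 0; S1 reads c0=3 → after 1×micro: 4 ⇒ (c0=0, c1=4)
[Gauss-Seidel] macro 1: S0 reads c1=3 → after 3×micro: 3; S1 reads c0=3 → after 1×micro: 4 ⇒ (c0=3, c1=4)
[Gauss-Seidel] macro 2: S0 reads c1=4 → after 3×micro: 2; S1 reads c0=2 → after 1×micro: 3 ⇒ (c0=2, c1=3)
[Gauss-Seidel] macro 3: S0 reads c1=3 → after 3×micro: 0; S1 reads c0=0 → after 1×micro: -1 ⇒ (c0=0, c1=-1)
[Gauss-Seidel] macro 4: S0 reads c1=-1 → after 3×micro: 3; S1 reads c0=3 → after 1×micro: 4 ⇒ (c0=3, c1=4)
[Gauss-Seidel] macro 5: S0 reads c1=4 → after 3×micro: 2; S1 reads c0=2 → after 1×micro: 3 ⇒ (c0=2, c1=3)
[Gauss-Seidel] macro 6: S0 reads c1=3 → after 3×micro: 0; S1 reads c0=0 → after 1×micro: -1 ⇒ (c0=0, c1=-1)

first divergence at macro-step: 1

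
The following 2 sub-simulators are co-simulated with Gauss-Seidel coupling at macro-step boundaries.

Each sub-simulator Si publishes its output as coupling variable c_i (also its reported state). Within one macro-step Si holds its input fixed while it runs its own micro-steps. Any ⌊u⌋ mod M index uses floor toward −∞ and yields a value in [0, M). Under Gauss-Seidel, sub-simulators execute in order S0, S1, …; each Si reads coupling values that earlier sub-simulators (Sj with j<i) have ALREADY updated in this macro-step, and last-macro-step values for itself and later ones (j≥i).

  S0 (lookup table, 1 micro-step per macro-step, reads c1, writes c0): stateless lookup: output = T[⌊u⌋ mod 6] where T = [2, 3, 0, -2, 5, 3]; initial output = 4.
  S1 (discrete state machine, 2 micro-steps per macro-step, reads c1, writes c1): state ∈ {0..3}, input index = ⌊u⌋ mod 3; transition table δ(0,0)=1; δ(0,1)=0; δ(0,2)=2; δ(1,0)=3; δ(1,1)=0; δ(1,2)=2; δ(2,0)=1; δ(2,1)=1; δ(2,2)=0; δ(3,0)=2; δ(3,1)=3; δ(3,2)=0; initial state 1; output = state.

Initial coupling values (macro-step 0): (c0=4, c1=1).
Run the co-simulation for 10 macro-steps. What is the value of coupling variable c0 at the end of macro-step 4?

macro 1: S0 reads c1=1 → after 1×micro: 3; S1 reads c1=1 → after 2×micro: 0 ⇒ (c0=3, c1=0)
macro 2: S0 reads c1=0 → after 1×micro: 2; S1 reads c1=0 → after 2×micro: 3 ⇒ (c0=2, c1=3)
macro 3: S0 reads c1=3 → after 1×micro: -2; S1 reads c1=3 → after 2×micro: 1 ⇒ (c0=-2, c1=1)
macro 4: S0 reads c1=1 → after 1×micro: 3; S1 reads c1=1 → after 2×micro: 0 ⇒ (c0=3, c1=0)
macro 5: S0 reads c1=0 → after 1×micro: 2; S1 reads c1=0 → after 2×micro: 3 ⇒ (c0=2, c1=3)
macro 6: S0 reads c1=3 → after 1×micro: -2; S1 reads c1=3 → after 2×micro: 1 ⇒ (c0=-2, c1=1)
macro 7: S0 reads c1=1 → after 1×micro: 3; S1 reads c1=1 → after 2×micro: 0 ⇒ (c0=3, c1=0)
macro 8: S0 reads c1=0 → after 1×micro: 2; S1 reads c1=0 → after 2×micro: 3 ⇒ (c0=2, c1=3)
macro 9: S0 reads c1=3 → after 1×micro: -2; S1 reads c1=3 → after 2×micro: 1 ⇒ (c0=-2, c1=1)
macro 10: S0 reads c1=1 → after 1×micro: 3; S1 reads c1=1 → after 2×micro: 0 ⇒ (c0=3, c1=0)

c0 at macro-step 4 = 3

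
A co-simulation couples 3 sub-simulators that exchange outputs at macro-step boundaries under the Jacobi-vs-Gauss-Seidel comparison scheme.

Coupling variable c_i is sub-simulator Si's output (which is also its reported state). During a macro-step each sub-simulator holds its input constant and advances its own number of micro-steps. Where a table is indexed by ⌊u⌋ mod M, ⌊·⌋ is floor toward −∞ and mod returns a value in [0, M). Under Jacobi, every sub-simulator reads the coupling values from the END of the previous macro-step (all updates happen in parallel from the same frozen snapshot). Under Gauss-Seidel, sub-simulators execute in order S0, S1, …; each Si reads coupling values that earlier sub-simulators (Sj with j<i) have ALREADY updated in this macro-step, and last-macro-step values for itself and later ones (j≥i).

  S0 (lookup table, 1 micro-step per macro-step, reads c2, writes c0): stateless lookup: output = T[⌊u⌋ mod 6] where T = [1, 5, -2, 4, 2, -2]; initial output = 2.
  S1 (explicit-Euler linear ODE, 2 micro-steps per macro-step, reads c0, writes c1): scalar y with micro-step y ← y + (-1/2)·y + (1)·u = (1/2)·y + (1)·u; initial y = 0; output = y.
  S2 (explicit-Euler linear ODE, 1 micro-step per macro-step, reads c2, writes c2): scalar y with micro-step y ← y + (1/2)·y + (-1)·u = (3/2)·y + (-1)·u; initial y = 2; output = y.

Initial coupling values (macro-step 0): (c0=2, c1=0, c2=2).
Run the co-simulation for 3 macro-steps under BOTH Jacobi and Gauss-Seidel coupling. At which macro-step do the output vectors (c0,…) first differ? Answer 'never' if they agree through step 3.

[Jacobi] macro 1: S0 reads c2=2 → after 1×micro: -2; S1 reads c0=2 → after 2×micro: 3; S2 reads c2=2 → after 1×micro: 1 ⇒ (c0=-2, c1=3, c2=1)
[Jacobi] macro 2: S0 reads c2=1 → after 1×micro: 5; S1 reads c0=-2 → after 2×micro: -9/4; S2 reads c2=1 → after 1×micro: 1/2 ⇒ (c0=5, c1=-9/4, c2=1/2)
[Jacobi] macro 3: S0 reads c2=1/2 → after 1×micro: 1; S1 reads c0=5 → after 2×micro: 111/16; S2 reads c2=1/2 → after 1×micro: 1/4 ⇒ (c0=1, c1=111/16, c2=1/4)
[Gauss-Seidel] macro 1: S0 reads c2=2 → after 1×micro: -2; S1 reads c0=-2 → after 2×micro: -3; S2 reads c2=2 → after 1×micro: 1 ⇒ (c0=-2, c1=-3, c2=1)
[Gauss-Seidel] macro 2: S0 reads c2=1 → after 1×micro: 5; S1 reads c0=5 → after 2×micro: 27/4; S2 reads c2=1 → after 1×micro: 1/2 ⇒ (c0=5, c1=27/4, c2=1/2)
[Gauss-Seidel] macro 3: S0 reads c2=1/2 → after 1×micro: 1; S1 reads c0=1 → after 2×micro: 51/16; S2 reads c2=1/2 → after 1×micro: 1/4 ⇒ (c0=1, c1=51/16, c2=1/4)

first divergence at macro-step: 1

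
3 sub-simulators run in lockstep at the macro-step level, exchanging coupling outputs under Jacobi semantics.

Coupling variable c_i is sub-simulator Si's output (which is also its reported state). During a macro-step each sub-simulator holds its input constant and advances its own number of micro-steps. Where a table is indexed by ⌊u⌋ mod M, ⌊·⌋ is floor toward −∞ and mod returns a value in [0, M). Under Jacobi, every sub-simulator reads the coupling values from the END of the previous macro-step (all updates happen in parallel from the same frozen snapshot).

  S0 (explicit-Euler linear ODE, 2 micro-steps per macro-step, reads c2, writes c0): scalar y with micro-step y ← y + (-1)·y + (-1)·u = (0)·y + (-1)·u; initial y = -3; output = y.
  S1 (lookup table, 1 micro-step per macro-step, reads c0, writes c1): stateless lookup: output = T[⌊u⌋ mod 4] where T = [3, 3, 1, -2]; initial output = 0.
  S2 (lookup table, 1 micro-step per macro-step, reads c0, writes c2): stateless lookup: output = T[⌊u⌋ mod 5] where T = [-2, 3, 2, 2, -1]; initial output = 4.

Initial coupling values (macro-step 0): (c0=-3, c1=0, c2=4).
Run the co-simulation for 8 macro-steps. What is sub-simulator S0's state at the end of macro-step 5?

macro 1: S0 reads c2=4 → after 2×micro: -4; S1 reads c0=-3 → after 1×micro: 3; S2 reads c0=-3 → after 1×micro: 2 ⇒ (c0=-4, c1=3, c2=2)
macro 2: S0 reads c2=2 → after 2×micro: -2; S1 reads c0=-4 → after 1×micro: 3; S2 reads c0=-4 → after 1×micro: 3 ⇒ (c0=-2, c1=3, c2=3)
macro 3: S0 reads c2=3 → after 2×micro: -3; S1 reads c0=-2 → after 1×micro: 1; S2 reads c0=-2 → after 1×micro: 2 ⇒ (c0=-3, c1=1, c2=2)
macro 4: S0 reads c2=2 → after 2×micro: -2; S1 reads c0=-3 → after 1×micro: 3; S2 reads c0=-3 → after 1×micro: 2 ⇒ (c0=-2, c1=3, c2=2)
macro 5: S0 reads c2=2 → after 2×micro: -2; S1 reads c0=-2 → after 1×micro: 1; S2 reads c0=-2 → after 1×micro: 2 ⇒ (c0=-2, c1=1, c2=2)
macro 6: S0 reads c2=2 → after 2×micro: -2; S1 reads c0=-2 → after 1×micro: 1; S2 reads c0=-2 → after 1×micro: 2 ⇒ (c0=-2, c1=1, c2=2)
macro 7: S0 reads c2=2 → after 2×micro: -2; S1 reads c0=-2 → after 1×micro: 1; S2 reads c0=-2 → after 1×micro: 2 ⇒ (c0=-2, c1=1, c2=2)
macro 8: S0 reads c2=2 → after 2×micro: -2; S1 reads c0=-2 → after 1×micro: 1; S2 reads c0=-2 → after 1×micro: 2 ⇒ (c0=-2, c1=1, c2=2)

S0 state at macro-step 5 = -2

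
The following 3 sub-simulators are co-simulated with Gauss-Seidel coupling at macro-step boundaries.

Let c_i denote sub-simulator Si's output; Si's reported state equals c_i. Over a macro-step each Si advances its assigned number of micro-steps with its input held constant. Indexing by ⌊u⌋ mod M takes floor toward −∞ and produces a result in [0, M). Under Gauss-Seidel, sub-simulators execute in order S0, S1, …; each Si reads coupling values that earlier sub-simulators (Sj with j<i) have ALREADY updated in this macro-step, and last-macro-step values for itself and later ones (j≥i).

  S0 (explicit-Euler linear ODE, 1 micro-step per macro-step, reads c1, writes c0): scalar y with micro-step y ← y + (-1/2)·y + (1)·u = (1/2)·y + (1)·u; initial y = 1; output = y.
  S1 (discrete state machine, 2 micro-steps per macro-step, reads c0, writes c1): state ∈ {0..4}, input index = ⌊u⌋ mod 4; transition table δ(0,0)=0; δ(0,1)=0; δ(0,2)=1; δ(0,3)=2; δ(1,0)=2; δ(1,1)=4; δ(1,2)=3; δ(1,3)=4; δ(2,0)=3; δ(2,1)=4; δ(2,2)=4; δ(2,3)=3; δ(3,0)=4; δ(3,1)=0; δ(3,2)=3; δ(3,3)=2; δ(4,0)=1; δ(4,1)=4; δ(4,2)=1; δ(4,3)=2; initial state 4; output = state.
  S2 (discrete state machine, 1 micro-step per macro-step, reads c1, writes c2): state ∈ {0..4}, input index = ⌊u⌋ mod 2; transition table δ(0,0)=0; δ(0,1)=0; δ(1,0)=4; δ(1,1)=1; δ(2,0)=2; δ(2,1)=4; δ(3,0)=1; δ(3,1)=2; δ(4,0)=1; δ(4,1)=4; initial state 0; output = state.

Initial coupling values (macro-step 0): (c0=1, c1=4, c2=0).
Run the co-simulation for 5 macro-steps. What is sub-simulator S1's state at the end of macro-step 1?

macro 1: S0 reads c1=4 → after 1×micro: 9/2; S1 reads c0=9/2 → after 2×micro: 2; S2 reads c1=2 → after 1×micro: 0 ⇒ (c0=9/2, c1=2, c2=0)
macro 2: S0 reads c1=2 → after 1×micro: 17/4; S1 reads c0=17/4 → after 2×micro: 4; S2 reads c1=4 → after 1×micro: 0 ⇒ (c0=17/4, c1=4, c2=0)
macro 3: S0 reads c1=4 → after 1×micro: 49/8; S1 reads c0=49/8 → after 2×micro: 3; S2 reads c1=3 → after 1×micro: 0 ⇒ (c0=49/8, c1=3, c2=0)
macro 4: S0 reads c1=3 → after 1×micro: 97/16; S1 reads c0=97/16 → after 2×micro: 3; S2 reads c1=3 → after 1×micro: 0 ⇒ (c0=97/16, c1=3, c2=0)
macro 5: S0 reads c1=3 → after 1×micro: 193/32; S1 reads c0=193/32 → after 2×micro: 3; S2 reads c1=3 → after 1×micro: 0 ⇒ (c0=193/32, c1=3, c2=0)

S1 state at macro-step 1 = 2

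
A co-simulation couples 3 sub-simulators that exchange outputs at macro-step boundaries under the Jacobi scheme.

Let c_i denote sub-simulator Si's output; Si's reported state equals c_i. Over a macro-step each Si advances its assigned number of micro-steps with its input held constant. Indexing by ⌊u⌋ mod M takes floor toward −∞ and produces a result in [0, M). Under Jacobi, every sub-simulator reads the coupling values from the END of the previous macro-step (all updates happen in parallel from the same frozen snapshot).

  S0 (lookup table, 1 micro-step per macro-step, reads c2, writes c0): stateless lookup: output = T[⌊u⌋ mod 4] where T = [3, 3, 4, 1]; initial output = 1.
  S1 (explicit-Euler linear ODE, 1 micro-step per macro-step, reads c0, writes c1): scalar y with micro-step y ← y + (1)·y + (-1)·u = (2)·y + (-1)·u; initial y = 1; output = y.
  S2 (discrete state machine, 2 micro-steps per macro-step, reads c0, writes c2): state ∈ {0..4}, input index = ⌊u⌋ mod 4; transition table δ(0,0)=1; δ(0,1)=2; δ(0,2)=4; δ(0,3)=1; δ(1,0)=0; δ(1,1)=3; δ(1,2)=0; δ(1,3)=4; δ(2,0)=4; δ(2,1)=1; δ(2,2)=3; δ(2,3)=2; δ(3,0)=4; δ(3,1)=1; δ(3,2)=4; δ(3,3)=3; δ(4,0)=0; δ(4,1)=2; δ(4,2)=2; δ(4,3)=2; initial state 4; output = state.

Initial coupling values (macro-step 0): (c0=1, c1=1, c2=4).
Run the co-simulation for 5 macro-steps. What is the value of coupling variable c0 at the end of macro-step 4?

c0 at macro-step 4 = 4

macro 1: S0 reads c2=4 → after 1×micro: 3; S1 reads c0=1 → after 1×micro: 1; S2 reads c0=1 → after 2×micro: 1 ⇒ (c0=3, c1=1, c2=1)
macro 2: S0 reads c2=1 → after 1×micro: 3; S1 reads c0=3 → after 1×micro: -1; S2 reads c0=3 → after 2×micro: 2 ⇒ (c0=3, c1=-1, c2=2)
macro 3: S0 reads c2=2 → after 1×micro: 4; S1 reads c0=3 → after 1×micro: -5; S2 reads c0=3 → after 2×micro: 2 ⇒ (c0=4, c1=-5, c2=2)
macro 4: S0 reads c2=2 → after 1×micro: 4; S1 reads c0=4 → after 1×micro: -14; S2 reads c0=4 → after 2×micro: 0 ⇒ (c0=4, c1=-14, c2=0)
macro 5: S0 reads c2=0 → after 1×micro: 3; S1 reads c0=4 → after 1×micro: -32; S2 reads c0=4 → after 2×micro: 0 ⇒ (c0=3, c1=-32, c2=0)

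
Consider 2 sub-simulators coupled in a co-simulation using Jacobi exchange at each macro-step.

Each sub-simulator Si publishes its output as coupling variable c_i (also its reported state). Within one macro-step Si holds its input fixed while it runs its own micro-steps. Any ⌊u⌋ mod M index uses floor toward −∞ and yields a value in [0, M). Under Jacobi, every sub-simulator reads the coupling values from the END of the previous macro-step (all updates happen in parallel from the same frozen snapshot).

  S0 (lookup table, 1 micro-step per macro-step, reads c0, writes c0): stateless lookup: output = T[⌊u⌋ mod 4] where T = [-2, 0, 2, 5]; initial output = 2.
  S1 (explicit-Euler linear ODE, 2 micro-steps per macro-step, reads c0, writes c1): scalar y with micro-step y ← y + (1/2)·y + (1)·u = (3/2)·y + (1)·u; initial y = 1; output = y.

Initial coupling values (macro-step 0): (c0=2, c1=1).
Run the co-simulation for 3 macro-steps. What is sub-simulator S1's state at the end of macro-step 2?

S1 state at macro-step 2 = 341/16

macro 1: S0 reads c0=2 → after 1×micro: 2; S1 reads c0=2 → after 2×micro: 29/4 ⇒ (c0=2, c1=29/4)
macro 2: S0 reads c0=2 → after 1×micro: 2; S1 reads c0=2 → after 2×micro: 341/16 ⇒ (c0=2, c1=341/16)
macro 3: S0 reads c0=2 → after 1×micro: 2; S1 reads c0=2 → after 2×micro: 3389/64 ⇒ (c0=2, c1=3389/64)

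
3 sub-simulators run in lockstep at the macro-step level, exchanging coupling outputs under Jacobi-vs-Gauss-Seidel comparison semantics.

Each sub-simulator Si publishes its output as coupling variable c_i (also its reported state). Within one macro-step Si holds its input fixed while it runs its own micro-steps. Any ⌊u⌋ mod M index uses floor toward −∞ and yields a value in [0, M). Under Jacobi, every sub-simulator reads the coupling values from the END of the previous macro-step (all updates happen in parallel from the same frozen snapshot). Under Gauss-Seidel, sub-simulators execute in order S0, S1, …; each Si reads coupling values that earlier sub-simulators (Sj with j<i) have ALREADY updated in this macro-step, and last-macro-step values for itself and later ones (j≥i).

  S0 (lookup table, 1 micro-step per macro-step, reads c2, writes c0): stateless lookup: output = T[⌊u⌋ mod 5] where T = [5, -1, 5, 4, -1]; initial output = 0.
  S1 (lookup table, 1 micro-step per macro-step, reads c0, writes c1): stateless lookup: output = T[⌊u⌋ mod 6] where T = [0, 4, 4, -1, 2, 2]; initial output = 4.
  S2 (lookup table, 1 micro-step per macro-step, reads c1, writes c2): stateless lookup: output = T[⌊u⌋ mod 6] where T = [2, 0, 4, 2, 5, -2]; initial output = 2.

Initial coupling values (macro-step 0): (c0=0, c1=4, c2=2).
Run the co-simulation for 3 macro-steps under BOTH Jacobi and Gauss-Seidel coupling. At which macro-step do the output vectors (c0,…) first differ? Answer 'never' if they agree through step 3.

first divergence at macro-step: 1

[Jacobi] macro 1: S0 reads c2=2 → after 1×micro: 5; S1 reads c0=0 → after 1×micro: 0; S2 reads c1=4 → after 1×micro: 5 ⇒ (c0=5, c1=0, c2=5)
[Jacobi] macro 2: S0 reads c2=5 → after 1×micro: 5; S1 reads c0=5 → after 1×micro: 2; S2 reads c1=0 → after 1×micro: 2 ⇒ (c0=5, c1=2, c2=2)
[Jacobi] macro 3: S0 reads c2=2 → after 1×micro: 5; S1 reads c0=5 → after 1×micro: 2; S2 reads c1=2 → after 1×micro: 4 ⇒ (c0=5, c1=2, c2=4)
[Gauss-Seidel] macro 1: S0 reads c2=2 → after 1×micro: 5; S1 reads c0=5 → after 1×micro: 2; S2 reads c1=2 → after 1×micro: 4 ⇒ (c0=5, c1=2, c2=4)
[Gauss-Seidel] macro 2: S0 reads c2=4 → after 1×micro: -1; S1 reads c0=-1 → after 1×micro: 2; S2 reads c1=2 → after 1×micro: 4 ⇒ (c0=-1, c1=2, c2=4)
[Gauss-Seidel] macro 3: S0 reads c2=4 → after 1×micro: -1; S1 reads c0=-1 → after 1×micro: 2; S2 reads c1=2 → after 1×micro: 4 ⇒ (c0=-1, c1=2, c2=4)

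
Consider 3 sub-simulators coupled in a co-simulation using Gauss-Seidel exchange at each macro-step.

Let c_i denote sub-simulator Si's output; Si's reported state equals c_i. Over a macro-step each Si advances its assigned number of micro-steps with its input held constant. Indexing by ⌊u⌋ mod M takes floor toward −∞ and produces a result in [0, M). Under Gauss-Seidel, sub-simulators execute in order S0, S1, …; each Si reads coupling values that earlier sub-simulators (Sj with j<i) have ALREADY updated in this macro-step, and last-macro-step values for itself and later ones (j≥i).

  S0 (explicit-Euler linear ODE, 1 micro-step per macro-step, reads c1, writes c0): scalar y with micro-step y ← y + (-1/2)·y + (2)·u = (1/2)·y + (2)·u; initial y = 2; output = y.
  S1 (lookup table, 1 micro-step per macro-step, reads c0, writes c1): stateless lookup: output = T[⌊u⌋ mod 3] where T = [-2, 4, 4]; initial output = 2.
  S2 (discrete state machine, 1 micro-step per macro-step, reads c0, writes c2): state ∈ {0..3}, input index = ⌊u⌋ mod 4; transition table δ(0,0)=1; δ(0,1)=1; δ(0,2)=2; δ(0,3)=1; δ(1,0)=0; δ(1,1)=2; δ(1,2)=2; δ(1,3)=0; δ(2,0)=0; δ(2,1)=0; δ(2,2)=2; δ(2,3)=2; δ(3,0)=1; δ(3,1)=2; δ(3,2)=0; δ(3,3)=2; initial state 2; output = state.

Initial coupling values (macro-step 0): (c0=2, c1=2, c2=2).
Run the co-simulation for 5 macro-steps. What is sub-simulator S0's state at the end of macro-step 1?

S0 state at macro-step 1 = 5

macro 1: S0 reads c1=2 → after 1×micro: 5; S1 reads c0=5 → after 1×micro: 4; S2 reads c0=5 → after 1×micro: 0 ⇒ (c0=5, c1=4, c2=0)
macro 2: S0 reads c1=4 → after 1×micro: 21/2; S1 reads c0=21/2 → after 1×micro: 4; S2 reads c0=21/2 → after 1×micro: 2 ⇒ (c0=21/2, c1=4, c2=2)
macro 3: S0 reads c1=4 → after 1×micro: 53/4; S1 reads c0=53/4 → after 1×micro: 4; S2 reads c0=53/4 → after 1×micro: 0 ⇒ (c0=53/4, c1=4, c2=0)
macro 4: S0 reads c1=4 → after 1×micro: 117/8; S1 reads c0=117/8 → after 1×micro: 4; S2 reads c0=117/8 → after 1×micro: 2 ⇒ (c0=117/8, c1=4, c2=2)
macro 5: S0 reads c1=4 → after 1×micro: 245/16; S1 reads c0=245/16 → after 1×micro: -2; S2 reads c0=245/16 → after 1×micro: 2 ⇒ (c0=245/16, c1=-2, c2=2)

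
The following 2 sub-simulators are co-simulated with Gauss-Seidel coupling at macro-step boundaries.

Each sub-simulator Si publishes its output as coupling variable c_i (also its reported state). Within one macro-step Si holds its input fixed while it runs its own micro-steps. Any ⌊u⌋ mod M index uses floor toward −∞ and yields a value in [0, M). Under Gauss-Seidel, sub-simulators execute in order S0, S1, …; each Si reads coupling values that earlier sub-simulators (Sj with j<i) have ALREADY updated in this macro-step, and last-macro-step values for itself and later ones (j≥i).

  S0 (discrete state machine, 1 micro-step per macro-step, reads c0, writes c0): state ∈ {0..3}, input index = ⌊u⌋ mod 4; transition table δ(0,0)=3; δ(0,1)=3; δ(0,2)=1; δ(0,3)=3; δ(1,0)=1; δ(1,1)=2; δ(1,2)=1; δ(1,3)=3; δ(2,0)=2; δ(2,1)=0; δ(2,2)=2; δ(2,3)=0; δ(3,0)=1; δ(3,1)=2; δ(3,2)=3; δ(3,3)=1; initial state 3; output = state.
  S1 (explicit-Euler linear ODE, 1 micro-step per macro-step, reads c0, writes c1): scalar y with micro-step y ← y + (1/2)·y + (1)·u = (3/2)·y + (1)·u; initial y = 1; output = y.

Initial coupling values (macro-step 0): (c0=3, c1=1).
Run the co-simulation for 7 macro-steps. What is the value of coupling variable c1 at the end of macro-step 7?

macro 1: S0 reads c0=3 → after 1×micro: 1; S1 reads c0=1 → after 1×micro: 5/2 ⇒ (c0=1, c1=5/2)
macro 2: S0 reads c0=1 → after 1×micro: 2; S1 reads c0=2 → after 1×micro: 23/4 ⇒ (c0=2, c1=23/4)
macro 3: S0 reads c0=2 → after 1×micro: 2; S1 reads c0=2 → after 1×micro: 85/8 ⇒ (c0=2, c1=85/8)
macro 4: S0 reads c0=2 → after 1×micro: 2; S1 reads c0=2 → after 1×micro: 287/16 ⇒ (c0=2, c1=287/16)
macro 5: S0 reads c0=2 → after 1×micro: 2; S1 reads c0=2 → after 1×micro: 925/32 ⇒ (c0=2, c1=925/32)
macro 6: S0 reads c0=2 → after 1×micro: 2; S1 reads c0=2 → after 1×micro: 2903/64 ⇒ (c0=2, c1=2903/64)
macro 7: S0 reads c0=2 → after 1×micro: 2; S1 reads c0=2 → after 1×micro: 8965/128 ⇒ (c0=2, c1=8965/128)

c1 at macro-step 7 = 8965/128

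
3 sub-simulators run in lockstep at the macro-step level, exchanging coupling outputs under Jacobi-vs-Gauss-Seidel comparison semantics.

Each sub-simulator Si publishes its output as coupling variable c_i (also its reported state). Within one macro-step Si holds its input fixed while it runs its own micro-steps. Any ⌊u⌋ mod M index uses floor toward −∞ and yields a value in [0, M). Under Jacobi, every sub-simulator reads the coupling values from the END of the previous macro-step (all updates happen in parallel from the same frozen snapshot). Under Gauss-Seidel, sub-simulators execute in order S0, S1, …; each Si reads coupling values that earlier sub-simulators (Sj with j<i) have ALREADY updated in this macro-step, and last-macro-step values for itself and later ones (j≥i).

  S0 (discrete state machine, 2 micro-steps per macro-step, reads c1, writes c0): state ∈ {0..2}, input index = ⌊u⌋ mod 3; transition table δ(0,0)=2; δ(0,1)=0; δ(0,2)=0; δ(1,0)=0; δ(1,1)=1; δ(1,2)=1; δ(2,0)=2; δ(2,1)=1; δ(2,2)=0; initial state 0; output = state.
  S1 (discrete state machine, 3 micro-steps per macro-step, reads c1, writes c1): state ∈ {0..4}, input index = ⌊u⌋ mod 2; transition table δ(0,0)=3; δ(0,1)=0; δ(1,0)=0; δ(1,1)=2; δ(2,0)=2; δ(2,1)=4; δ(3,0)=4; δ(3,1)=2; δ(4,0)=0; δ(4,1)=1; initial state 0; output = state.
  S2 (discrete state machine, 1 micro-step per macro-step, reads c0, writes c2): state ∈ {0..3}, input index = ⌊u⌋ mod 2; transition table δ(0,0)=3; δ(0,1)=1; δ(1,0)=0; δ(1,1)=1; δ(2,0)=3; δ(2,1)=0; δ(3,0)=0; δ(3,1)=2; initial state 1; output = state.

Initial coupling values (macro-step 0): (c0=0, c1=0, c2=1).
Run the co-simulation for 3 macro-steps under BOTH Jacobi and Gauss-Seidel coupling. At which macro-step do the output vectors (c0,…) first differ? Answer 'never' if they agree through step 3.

first divergence at macro-step: never

[Jacobi] macro 1: S0 reads c1=0 → after 2×micro: 2; S1 reads c1=0 → after 3×micro: 0; S2 reads c0=0 → after 1×micro: 0 ⇒ (c0=2, c1=0, c2=0)
[Jacobi] macro 2: S0 reads c1=0 → after 2×micro: 2; S1 reads c1=0 → after 3×micro: 0; S2 reads c0=2 → after 1×micro: 3 ⇒ (c0=2, c1=0, c2=3)
[Jacobi] macro 3: S0 reads c1=0 → after 2×micro: 2; S1 reads c1=0 → after 3×micro: 0; S2 reads c0=2 → after 1×micro: 0 ⇒ (c0=2, c1=0, c2=0)
[Gauss-Seidel] macro 1: S0 reads c1=0 → after 2×micro: 2; S1 reads c1=0 → after 3×micro: 0; S2 reads c0=2 → after 1×micro: 0 ⇒ (c0=2, c1=0, c2=0)
[Gauss-Seidel] macro 2: S0 reads c1=0 → after 2×micro: 2; S1 reads c1=0 → after 3×micro: 0; S2 reads c0=2 → after 1×micro: 3 ⇒ (c0=2, c1=0, c2=3)
[Gauss-Seidel] macro 3: S0 reads c1=0 → after 2×micro: 2; S1 reads c1=0 → after 3×micro: 0; S2 reads c0=2 → after 1×micro: 0 ⇒ (c0=2, c1=0, c2=0)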